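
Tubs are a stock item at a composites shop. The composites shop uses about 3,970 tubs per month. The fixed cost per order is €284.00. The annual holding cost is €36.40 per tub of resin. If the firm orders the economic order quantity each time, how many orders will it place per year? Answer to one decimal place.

N ≈ 55.3 orders per year

Annual demand D = 3,970 × 12 = 47,640.
The optimal lot size = √(2DS/H) = √(2 × 47,640 × 284 / 36.4) ≈ 862.20.
Orders per year = D / Q* = 47,640 / 862.20 ≈ 55.254.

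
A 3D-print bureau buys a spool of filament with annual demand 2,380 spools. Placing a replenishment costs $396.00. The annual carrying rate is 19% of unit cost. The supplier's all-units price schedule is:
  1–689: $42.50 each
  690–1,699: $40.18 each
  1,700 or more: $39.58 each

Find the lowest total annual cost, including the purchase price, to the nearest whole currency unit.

Holding cost per unit per year at price C is H = 0.19·C.
For each price level, check whether its EOQ is feasible; otherwise the best quantity at that price is the breakpoint.
EOQ at $42.50 = 483.1 (feasible in tier 1): TC = 2,380×$42.50 + (2,380/483.1)×396 + (483.1/2)×0.19×$42.50 = $105,051.42.
EOQ at $40.18 = 496.9 < 690, so use break Q=690: TC = 2,380×$40.18 + (2,380/690.0)×396 + (690.0/2)×0.19×$40.18 = $99,628.11.
EOQ at $39.58 = 500.7 < 1700, so use break Q=1700: TC = 2,380×$39.58 + (2,380/1700.0)×396 + (1700.0/2)×0.19×$39.58 = $101,146.97.
Lowest total cost among the candidates is at Q = 690.0.

TC* ≈ $99,628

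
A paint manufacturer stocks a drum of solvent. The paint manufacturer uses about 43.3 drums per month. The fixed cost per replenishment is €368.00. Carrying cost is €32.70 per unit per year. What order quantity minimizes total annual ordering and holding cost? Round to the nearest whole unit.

Annual demand D = 43.3 × 12 = 519.6.
EOQ = √(2DS / H) = √(2 × 519.6 × 368 / 32.7).
= √(382,425.6 / 32.7) = √11,694.9725 ≈ 108.143.

Q* ≈ 108 drums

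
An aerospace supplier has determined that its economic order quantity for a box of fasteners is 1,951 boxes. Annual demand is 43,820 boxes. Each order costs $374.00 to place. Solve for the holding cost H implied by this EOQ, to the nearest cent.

H ≈ $8.61

Invert the EOQ relation Q*² = 2DS/H.
From Q* = √(2DS/H): H = 2DS / Q*² = 2 × 43,820 × 374 / 1,951² = 8.6111.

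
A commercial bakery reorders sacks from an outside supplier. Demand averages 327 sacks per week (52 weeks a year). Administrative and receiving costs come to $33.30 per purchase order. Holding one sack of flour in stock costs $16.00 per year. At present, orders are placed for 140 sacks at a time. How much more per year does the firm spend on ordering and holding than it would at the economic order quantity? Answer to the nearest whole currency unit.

Annual demand D = 327 × 52 = 17,004.
EOQ = √(2DS/H) = √(2 × 17,004 × 33.3 / 16) ≈ 266.04.
Cost at Q* = (D/Q*)S + (Q*/2)H = √(2DSH) ≈ $4,256.70.
Cost at Q = 140: (17,004/140)×33.3 + (140/2)×16 = $4,044.52 + $1,120.00 = $5,164.52.
Excess = $5,164.52 − $4,256.70 = $907.83.

Extra cost ≈ $908 per year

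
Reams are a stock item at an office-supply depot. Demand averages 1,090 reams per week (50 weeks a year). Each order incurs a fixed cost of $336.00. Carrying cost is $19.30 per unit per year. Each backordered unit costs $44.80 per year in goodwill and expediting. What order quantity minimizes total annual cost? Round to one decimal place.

Q* ≈ 1,647.8 reams

Annual demand D = 1,090 × 50 = 54,500.
With planned backorders, Q* = √(2DS/H) · √((H+B)/B).
√(2DS/H) = √(2 × 54,500 × 336 / 19.3) = 1377.540.
√((H+B)/B) = √((19.3+44.8)/44.8) = 1.1962.
Q* ≈ 1647.761.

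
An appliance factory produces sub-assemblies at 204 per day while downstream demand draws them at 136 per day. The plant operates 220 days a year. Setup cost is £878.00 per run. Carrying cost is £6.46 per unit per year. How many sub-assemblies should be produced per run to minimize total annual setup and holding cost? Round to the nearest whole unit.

Q* ≈ 4,940 sub-assemblies

Annual demand D = 136 × 220 = 29,920.
Production build-up factor (1 − d/p) = 1 − 136/204 = 0.3333.
Q* = √(2DS / (H(1 − d/p))) = √(2 × 29,920 × 878 / (6.46 × 0.3333)).
= √(52,539,520 / 2.1533) ≈ 4939.550.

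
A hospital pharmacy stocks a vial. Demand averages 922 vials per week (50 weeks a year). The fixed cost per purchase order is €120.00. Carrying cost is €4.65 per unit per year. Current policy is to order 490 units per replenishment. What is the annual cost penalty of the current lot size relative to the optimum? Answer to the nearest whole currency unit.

Annual demand D = 922 × 50 = 46,100.
EOQ = √(2DS/H) = √(2 × 46,100 × 120 / 4.65) ≈ 1542.52.
Cost at Q* = (D/Q*)S + (Q*/2)H = √(2DSH) ≈ €7,172.70.
Cost at Q = 490: (46,100/490)×120 + (490/2)×4.65 = €11,289.80 + €1,139.25 = €12,429.05.
Excess = €12,429.05 − €7,172.70 = €5,256.35.

Extra cost ≈ €5,256 per year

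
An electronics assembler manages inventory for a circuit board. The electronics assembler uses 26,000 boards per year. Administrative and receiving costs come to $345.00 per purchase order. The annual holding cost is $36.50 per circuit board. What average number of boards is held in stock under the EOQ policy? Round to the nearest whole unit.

Average inventory ≈ 351 boards

The optimal lot size = √(2DS/H) = √(2 × 26,000 × 345 / 36.5) ≈ 701.08.
Average inventory = Q*/2 ≈ 701.08 / 2 = 350.538.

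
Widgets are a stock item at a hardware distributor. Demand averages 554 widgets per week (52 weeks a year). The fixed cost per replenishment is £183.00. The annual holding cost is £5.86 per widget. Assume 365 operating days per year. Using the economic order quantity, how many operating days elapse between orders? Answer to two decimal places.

Annual demand D = 554 × 52 = 28,808.
Q* = √(2DS/H) = √(2 × 28,808 × 183 / 5.86) ≈ 1341.37.
Cycle time = Q*/D × 365 = 1341.37 / 28,808 × 365 ≈ 16.995 days.

T ≈ 17.00 days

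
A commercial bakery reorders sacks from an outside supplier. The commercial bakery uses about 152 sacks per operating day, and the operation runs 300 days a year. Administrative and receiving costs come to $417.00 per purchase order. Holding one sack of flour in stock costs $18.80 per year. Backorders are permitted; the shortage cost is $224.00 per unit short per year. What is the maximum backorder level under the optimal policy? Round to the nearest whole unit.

S* ≈ 115 sacks

Annual demand D = 152 × 300 = 45,600.
With planned backorders, Q* = √(2DS/H) · √((H+B)/B).
√(2DS/H) = √(2 × 45,600 × 417 / 18.8) = 1422.285.
√((H+B)/B) = √((18.8+224)/224) = 1.0411.
Q* ≈ 1480.767.
S* = Q* · H/(H+B) = 1480.767 × 18.8/242.8 ≈ 114.656.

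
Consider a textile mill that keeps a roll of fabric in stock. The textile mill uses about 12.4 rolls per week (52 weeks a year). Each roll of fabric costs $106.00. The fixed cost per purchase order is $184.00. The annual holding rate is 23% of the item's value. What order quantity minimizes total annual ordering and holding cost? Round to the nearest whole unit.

Q* ≈ 99 rolls

Annual demand D = 12.4 × 52 = 644.8.
Holding cost H = 0.23 × $106.00 = $24.3800 per unit per year.
EOQ = √(2DS / H) = √(2 × 644.8 × 184 / 24.38).
= √(237,286.4 / 24.38) = √9,732.8302 ≈ 98.655.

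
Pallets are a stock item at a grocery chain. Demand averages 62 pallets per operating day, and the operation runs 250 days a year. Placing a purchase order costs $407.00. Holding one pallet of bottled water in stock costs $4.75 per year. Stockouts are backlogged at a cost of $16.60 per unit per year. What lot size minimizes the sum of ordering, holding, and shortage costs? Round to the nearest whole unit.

Annual demand D = 62 × 250 = 15,500.
With planned backorders, Q* = √(2DS/H) · √((H+B)/B).
√(2DS/H) = √(2 × 15,500 × 407 / 4.75) = 1629.788.
√((H+B)/B) = √((4.75+16.6)/16.6) = 1.1341.
Q* ≈ 1848.316.

Q* ≈ 1,848 pallets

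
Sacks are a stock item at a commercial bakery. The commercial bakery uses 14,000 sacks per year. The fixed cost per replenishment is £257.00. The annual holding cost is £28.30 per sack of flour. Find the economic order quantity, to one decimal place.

EOQ = √(2DS / H) = √(2 × 14,000 × 257 / 28.3).
= √(7,196,000 / 28.3) = √254,275.6184 ≈ 504.257.

Q* ≈ 504.3 sacks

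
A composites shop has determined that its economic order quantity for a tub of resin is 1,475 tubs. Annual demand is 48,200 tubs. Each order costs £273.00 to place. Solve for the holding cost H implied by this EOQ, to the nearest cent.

H ≈ £12.10

Squaring Q* = √(2DS/H) gives Q*² = 2DS/H.
From Q* = √(2DS/H): H = 2DS / Q*² = 2 × 48,200 × 273 / 1,475² = 12.0964.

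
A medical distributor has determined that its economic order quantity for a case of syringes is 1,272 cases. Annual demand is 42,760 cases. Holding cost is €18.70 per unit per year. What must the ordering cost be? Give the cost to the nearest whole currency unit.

Invert the EOQ relation Q*² = 2DS/H.
From Q* = √(2DS/H): S = Q*²H / (2D) = 1,272² × 18.7 / (2 × 42,760) = 353.7921.

S ≈ €354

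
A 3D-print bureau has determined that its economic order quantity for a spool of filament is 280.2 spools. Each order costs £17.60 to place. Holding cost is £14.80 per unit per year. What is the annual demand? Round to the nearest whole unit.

Squaring Q* = √(2DS/H) gives Q*² = 2DS/H.
From Q* = √(2DS/H): D = Q*²H / (2S) = 280.2² × 14.8 / (2 × 17.6) = 33010.744.

D ≈ 33,011 spools per year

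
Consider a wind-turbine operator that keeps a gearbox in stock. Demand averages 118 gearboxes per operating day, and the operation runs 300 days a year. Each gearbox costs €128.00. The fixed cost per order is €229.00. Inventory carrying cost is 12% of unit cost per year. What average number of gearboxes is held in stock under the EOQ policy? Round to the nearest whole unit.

Average inventory ≈ 514 gearboxes

Annual demand D = 118 × 300 = 35,400.
Holding cost H = 0.12 × €128.00 = €15.3600 per unit per year.
EOQ = √(2DS/H) = √(2 × 35,400 × 229 / 15.36) ≈ 1027.40.
Average inventory = Q*/2 ≈ 1027.40 / 2 = 513.699.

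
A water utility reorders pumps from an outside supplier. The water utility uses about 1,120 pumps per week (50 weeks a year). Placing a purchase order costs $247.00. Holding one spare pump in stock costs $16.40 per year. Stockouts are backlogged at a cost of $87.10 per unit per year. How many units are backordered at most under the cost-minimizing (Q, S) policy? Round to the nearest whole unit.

Annual demand D = 1,120 × 50 = 56,000.
With planned backorders, Q* = √(2DS/H) · √((H+B)/B).
√(2DS/H) = √(2 × 56,000 × 247 / 16.4) = 1298.780.
√((H+B)/B) = √((16.4+87.1)/87.1) = 1.0901.
Q* ≈ 1415.783.
S* = Q* · H/(H+B) = 1415.783 × 16.4/103.5 ≈ 224.337.

S* ≈ 224 pumps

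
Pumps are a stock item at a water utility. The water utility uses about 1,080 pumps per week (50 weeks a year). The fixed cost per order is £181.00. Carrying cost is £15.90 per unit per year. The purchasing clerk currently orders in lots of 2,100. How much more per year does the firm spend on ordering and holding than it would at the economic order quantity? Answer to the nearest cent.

Extra cost ≈ £3,719.39 per year

Annual demand D = 1,080 × 50 = 54,000.
EOQ = √(2DS/H) = √(2 × 54,000 × 181 / 15.9) ≈ 1108.80.
Cost at Q* = (D/Q*)S + (Q*/2)H = √(2DSH) ≈ £17,629.90.
Cost at Q = 2,100: (54,000/2,100)×181 + (2,100/2)×15.9 = £4,654.29 + £16,695.00 = £21,349.29.
Excess = £21,349.29 − £17,629.90 = £3,719.39.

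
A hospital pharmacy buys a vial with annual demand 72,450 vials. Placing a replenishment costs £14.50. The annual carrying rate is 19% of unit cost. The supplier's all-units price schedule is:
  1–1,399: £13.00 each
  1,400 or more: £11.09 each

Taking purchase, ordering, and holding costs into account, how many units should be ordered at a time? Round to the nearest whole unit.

Q* ≈ 1,400 vials

Holding cost per unit per year at price C is H = 0.19·C.
Candidates are each tier's EOQ (if it falls in that tier) and each price-break quantity.
EOQ at £13.00 = 922.3 (feasible in tier 1): TC = 72,450×£13.00 + (72,450/922.3)×14.5 + (922.3/2)×0.19×£13.00 = £944,128.07.
EOQ at £11.09 = 998.6 < 1400, so use break Q=1400: TC = 72,450×£11.09 + (72,450/1400.0)×14.5 + (1400.0/2)×0.19×£11.09 = £805,695.84.
Lowest total cost is £805,695.84 at Q = 1400.0.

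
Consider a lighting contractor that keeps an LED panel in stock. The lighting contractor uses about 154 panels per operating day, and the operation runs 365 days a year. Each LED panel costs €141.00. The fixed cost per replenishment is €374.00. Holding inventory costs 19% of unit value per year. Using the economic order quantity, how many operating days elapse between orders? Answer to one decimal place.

T ≈ 8.1 days

Annual demand D = 154 × 365 = 56,210.
Holding cost H = 0.19 × €141.00 = €26.7900 per unit per year.
Q* = √(2DS/H) = √(2 × 56,210 × 374 / 26.79) ≈ 1252.77.
Cycle time = Q*/D × 365 = 1252.77 / 56,210 × 365 ≈ 8.135 days.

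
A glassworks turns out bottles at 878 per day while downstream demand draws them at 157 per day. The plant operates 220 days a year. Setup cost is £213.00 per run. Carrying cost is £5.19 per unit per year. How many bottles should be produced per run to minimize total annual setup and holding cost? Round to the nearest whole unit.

Annual demand D = 157 × 220 = 34,540.
Production build-up factor (1 − d/p) = 1 − 157/878 = 0.8212.
Q* = √(2DS / (H(1 − d/p))) = √(2 × 34,540 × 213 / (5.19 × 0.8212)).
= √(14,714,040 / 4.2619) ≈ 1858.069.

Q* ≈ 1,858 bottles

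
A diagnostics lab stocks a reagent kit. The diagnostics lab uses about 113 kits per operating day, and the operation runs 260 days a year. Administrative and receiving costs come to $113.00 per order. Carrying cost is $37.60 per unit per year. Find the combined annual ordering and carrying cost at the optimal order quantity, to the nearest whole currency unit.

Annual demand D = 113 × 260 = 29,380.
The optimal lot size = √(2DS/H) = √(2 × 29,380 × 113 / 37.6) ≈ 420.23.
At the optimum the two cost components are equal, so total cost = 2·(Q*/2)H = Q*·H.
Minimum total = √(2DSH) = √(2 × 29,380 × 113 × 37.6) ≈ 15800.617.

TC* ≈ $15,801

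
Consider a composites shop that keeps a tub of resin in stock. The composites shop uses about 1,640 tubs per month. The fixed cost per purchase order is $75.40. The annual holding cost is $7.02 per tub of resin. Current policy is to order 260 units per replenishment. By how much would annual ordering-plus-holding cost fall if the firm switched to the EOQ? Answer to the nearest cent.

Annual demand D = 1,640 × 12 = 19,680.
EOQ = √(2DS/H) = √(2 × 19,680 × 75.4 / 7.02) ≈ 650.20.
Cost at Q* = (D/Q*)S + (Q*/2)H = √(2DSH) ≈ $4,564.38.
Cost at Q = 260: (19,680/260)×75.4 + (260/2)×7.02 = $5,707.20 + $912.60 = $6,619.80.
Excess = $6,619.80 − $4,564.38 = $2,055.42.

Extra cost ≈ $2,055.42 per year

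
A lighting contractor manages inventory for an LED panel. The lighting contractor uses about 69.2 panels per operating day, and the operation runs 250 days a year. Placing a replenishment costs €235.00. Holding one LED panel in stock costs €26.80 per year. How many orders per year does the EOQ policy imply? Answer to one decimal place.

Annual demand D = 69.2 × 250 = 17,300.
EOQ = √(2DS/H) = √(2 × 17,300 × 235 / 26.8) ≈ 550.81.
Orders per year = D / Q* = 17,300 / 550.81 ≈ 31.408.

N ≈ 31.4 orders per year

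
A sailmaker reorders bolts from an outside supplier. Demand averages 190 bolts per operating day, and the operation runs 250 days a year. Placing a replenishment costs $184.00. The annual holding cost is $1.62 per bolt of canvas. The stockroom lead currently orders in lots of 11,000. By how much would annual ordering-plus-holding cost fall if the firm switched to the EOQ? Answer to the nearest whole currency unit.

Extra cost ≈ $4,383 per year

Annual demand D = 190 × 250 = 47,500.
EOQ = √(2DS/H) = √(2 × 47,500 × 184 / 1.62) ≈ 3284.83.
Cost at Q* = (D/Q*)S + (Q*/2)H = √(2DSH) ≈ $5,321.43.
Cost at Q = 11,000: (47,500/11,000)×184 + (11,000/2)×1.62 = $794.55 + $8,910.00 = $9,704.55.
Excess = $9,704.55 − $5,321.43 = $4,383.12.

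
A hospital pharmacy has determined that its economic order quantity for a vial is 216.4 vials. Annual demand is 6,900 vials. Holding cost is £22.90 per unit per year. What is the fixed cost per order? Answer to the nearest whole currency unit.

Invert the EOQ relation Q*² = 2DS/H.
From Q* = √(2DS/H): S = Q*²H / (2D) = 216.4² × 22.9 / (2 × 6,900) = 77.7089.

S ≈ £78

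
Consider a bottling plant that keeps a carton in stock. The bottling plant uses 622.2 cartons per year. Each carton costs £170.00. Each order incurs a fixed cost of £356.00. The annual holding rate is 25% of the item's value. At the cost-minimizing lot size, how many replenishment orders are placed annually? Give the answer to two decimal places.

N ≈ 6.09 orders per year

Holding cost H = 0.25 × £170.00 = £42.5000 per unit per year.
EOQ = √(2DS/H) = √(2 × 622.2 × 356 / 42.5) ≈ 102.10.
Orders per year = D / Q* = 622.2 / 102.10 ≈ 6.094.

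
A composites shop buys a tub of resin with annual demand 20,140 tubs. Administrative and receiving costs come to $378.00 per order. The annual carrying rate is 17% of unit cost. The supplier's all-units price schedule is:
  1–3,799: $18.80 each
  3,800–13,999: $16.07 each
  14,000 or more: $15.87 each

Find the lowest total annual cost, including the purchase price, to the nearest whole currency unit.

Holding cost per unit per year at price C is H = 0.17·C.
Evaluate total cost at each tier's feasible EOQ or, if the EOQ is below the tier, at the tier's minimum quantity.
EOQ at $18.80 = 2182.7 (feasible in tier 1): TC = 20,140×$18.80 + (20,140/2182.7)×378 + (2182.7/2)×0.17×$18.80 = $385,607.80.
EOQ at $16.07 = 2360.8 < 3800, so use break Q=3800: TC = 20,140×$16.07 + (20,140/3800.0)×378 + (3800.0/2)×0.17×$16.07 = $330,843.81.
EOQ at $15.87 = 2375.6 < 14000, so use break Q=14000: TC = 20,140×$15.87 + (20,140/14000.0)×378 + (14000.0/2)×0.17×$15.87 = $339,050.88.
Lowest total cost among the candidates is at Q = 3800.0.

TC* ≈ $330,844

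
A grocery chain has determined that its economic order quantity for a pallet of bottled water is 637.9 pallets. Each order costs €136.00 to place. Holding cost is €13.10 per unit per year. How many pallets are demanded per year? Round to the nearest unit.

Squaring Q* = √(2DS/H) gives Q*² = 2DS/H.
From Q* = √(2DS/H): D = Q*²H / (2S) = 637.9² × 13.1 / (2 × 136) = 19597.812.

D ≈ 19,598 pallets per year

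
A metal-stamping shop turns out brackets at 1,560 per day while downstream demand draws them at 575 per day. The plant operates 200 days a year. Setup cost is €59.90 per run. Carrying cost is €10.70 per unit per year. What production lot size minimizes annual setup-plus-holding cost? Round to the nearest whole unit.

Q* ≈ 1,428 brackets

Annual demand D = 575 × 200 = 115,000.
Production build-up factor (1 − d/p) = 1 − 575/1,560 = 0.6314.
Q* = √(2DS / (H(1 − d/p))) = √(2 × 115,000 × 59.9 / (10.7 × 0.6314)).
= √(13,777,000 / 6.7561) ≈ 1428.005.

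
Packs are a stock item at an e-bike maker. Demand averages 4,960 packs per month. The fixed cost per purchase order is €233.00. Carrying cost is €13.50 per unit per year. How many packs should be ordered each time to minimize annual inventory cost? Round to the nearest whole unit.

Annual demand D = 4,960 × 12 = 59,520.
EOQ = √(2DS / H) = √(2 × 59,520 × 233 / 13.5).
= √(27,736,320 / 13.5) = √2,054,542.2222 ≈ 1433.367.

Q* ≈ 1,433 packs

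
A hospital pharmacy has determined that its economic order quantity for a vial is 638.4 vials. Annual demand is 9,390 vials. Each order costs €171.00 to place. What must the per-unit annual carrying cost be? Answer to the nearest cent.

H ≈ €7.88

Squaring Q* = √(2DS/H) gives Q*² = 2DS/H.
From Q* = √(2DS/H): H = 2DS / Q*² = 2 × 9,390 × 171 / 638.4² = 7.8796.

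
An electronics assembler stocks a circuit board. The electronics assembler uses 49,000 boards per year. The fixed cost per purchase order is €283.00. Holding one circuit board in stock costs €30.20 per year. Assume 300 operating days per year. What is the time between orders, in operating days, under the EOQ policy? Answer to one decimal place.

The optimal lot size = √(2DS/H) = √(2 × 49,000 × 283 / 30.2) ≈ 958.30.
Cycle time = Q*/D × 300 = 958.30 / 49,000 × 300 ≈ 5.867 days.

T ≈ 5.9 days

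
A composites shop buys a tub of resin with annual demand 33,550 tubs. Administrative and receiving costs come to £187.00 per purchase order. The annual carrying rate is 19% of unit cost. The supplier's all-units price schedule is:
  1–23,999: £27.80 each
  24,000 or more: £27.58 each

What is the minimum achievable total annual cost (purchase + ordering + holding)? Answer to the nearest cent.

Holding cost per unit per year at price C is H = 0.19·C.
For each price level, check whether its EOQ is feasible; otherwise the best quantity at that price is the breakpoint.
EOQ at £27.80 = 1541.3 (feasible in tier 1): TC = 33,550×£27.80 + (33,550/1541.3)×187 + (1541.3/2)×0.19×£27.80 = £940,831.07.
EOQ at £27.58 = 1547.4 < 24000, so use break Q=24000: TC = 33,550×£27.58 + (33,550/24000.0)×187 + (24000.0/2)×0.19×£27.58 = £988,452.81.
Lowest total cost among the candidates is at Q = 1541.3.

TC* ≈ £940,831.07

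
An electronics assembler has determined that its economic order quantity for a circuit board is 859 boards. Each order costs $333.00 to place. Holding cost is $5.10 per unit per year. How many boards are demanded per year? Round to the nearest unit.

D ≈ 5,650 boards per year

Squaring Q* = √(2DS/H) gives Q*² = 2DS/H.
From Q* = √(2DS/H): D = Q*²H / (2S) = 859² × 5.1 / (2 × 333) = 5650.440.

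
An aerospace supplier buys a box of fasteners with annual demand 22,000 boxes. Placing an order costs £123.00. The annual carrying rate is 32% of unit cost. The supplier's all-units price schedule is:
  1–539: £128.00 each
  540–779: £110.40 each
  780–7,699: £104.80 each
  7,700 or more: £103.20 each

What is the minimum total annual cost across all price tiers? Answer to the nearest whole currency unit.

TC* ≈ £2,322,148

Holding cost per unit per year at price C is H = 0.32·C.
For each price level, check whether its EOQ is feasible; otherwise the best quantity at that price is the breakpoint.
EOQ at £128.00 = 363.5 (feasible in tier 1): TC = 22,000×£128.00 + (22,000/363.5)×123 + (363.5/2)×0.32×£128.00 = £2,830,888.77.
EOQ at £110.40 = 391.4 < 540, so use break Q=540: TC = 22,000×£110.40 + (22,000/540.0)×123 + (540.0/2)×0.32×£110.40 = £2,443,349.67.
EOQ at £104.80 = 401.7 < 780, so use break Q=780: TC = 22,000×£104.80 + (22,000/780.0)×123 + (780.0/2)×0.32×£104.80 = £2,322,148.27.
EOQ at £103.20 = 404.8 < 7700, so use break Q=7700: TC = 22,000×£103.20 + (22,000/7700.0)×123 + (7700.0/2)×0.32×£103.20 = £2,397,893.83.
Lowest total cost among the candidates is at Q = 780.0.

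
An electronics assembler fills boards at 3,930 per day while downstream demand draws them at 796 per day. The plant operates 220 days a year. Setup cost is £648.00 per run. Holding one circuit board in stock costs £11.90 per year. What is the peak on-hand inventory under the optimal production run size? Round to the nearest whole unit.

Annual demand D = 796 × 220 = 175,120.
Production build-up factor (1 − d/p) = 1 − 796/3,930 = 0.7975.
Q* = √(2DS / (H(1 − d/p))) = √(2 × 175,120 × 648 / (11.9 × 0.7975)).
= √(226,955,520 / 9.4897) ≈ 4890.392.
Maximum inventory = Q*(1 − d/p) = 4890.392 × 0.7975 ≈ 3899.870.

I_max ≈ 3,900 boards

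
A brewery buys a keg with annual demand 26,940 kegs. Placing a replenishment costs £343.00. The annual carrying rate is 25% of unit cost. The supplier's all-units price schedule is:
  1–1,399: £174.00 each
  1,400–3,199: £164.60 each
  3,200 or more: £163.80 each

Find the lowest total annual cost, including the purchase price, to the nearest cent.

TC* ≈ £4,469,729.30

Holding cost per unit per year at price C is H = 0.25·C.
Candidates are each tier's EOQ (if it falls in that tier) and each price-break quantity.
EOQ at £174.00 = 651.8 (feasible in tier 1): TC = 26,940×£174.00 + (26,940/651.8)×343 + (651.8/2)×0.25×£174.00 = £4,715,913.42.
EOQ at £164.60 = 670.2 < 1400, so use break Q=1400: TC = 26,940×£164.60 + (26,940/1400.0)×343 + (1400.0/2)×0.25×£164.60 = £4,469,729.30.
EOQ at £163.80 = 671.8 < 3200, so use break Q=3200: TC = 26,940×£163.80 + (26,940/3200.0)×343 + (3200.0/2)×0.25×£163.80 = £4,481,179.63.
Lowest total cost among the candidates is at Q = 1400.0.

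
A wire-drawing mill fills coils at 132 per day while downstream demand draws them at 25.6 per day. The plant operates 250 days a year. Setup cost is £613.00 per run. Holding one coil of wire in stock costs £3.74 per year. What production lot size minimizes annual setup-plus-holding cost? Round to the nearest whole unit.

Annual demand D = 25.6 × 250 = 6,400.
Production build-up factor (1 − d/p) = 1 − 25.6/132 = 0.8061.
Q* = √(2DS / (H(1 − d/p))) = √(2 × 6,400 × 613 / (3.74 × 0.8061)).
= √(7,846,400 / 3.0147) ≈ 1613.302.

Q* ≈ 1,613 coils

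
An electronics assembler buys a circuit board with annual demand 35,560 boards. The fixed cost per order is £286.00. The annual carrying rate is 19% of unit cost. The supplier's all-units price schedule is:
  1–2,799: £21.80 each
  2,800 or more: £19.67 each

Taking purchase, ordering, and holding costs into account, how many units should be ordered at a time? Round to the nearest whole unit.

Q* ≈ 2,800 boards

Holding cost per unit per year at price C is H = 0.19·C.
Candidates are each tier's EOQ (if it falls in that tier) and each price-break quantity.
EOQ at £21.80 = 2216.0 (feasible in tier 1): TC = 35,560×£21.80 + (35,560/2216.0)×286 + (2216.0/2)×0.19×£21.80 = £784,386.76.
EOQ at £19.67 = 2332.9 < 2800, so use break Q=2800: TC = 35,560×£19.67 + (35,560/2800.0)×286 + (2800.0/2)×0.19×£19.67 = £708,329.62.
Lowest total cost is £708,329.62 at Q = 2800.0.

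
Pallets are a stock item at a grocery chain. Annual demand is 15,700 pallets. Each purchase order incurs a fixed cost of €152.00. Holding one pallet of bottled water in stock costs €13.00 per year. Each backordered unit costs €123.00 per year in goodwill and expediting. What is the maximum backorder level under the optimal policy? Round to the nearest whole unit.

With planned backorders, Q* = √(2DS/H) · √((H+B)/B).
√(2DS/H) = √(2 × 15,700 × 152 / 13) = 605.920.
√((H+B)/B) = √((13+123)/123) = 1.0515.
Q* ≈ 637.136.
S* = Q* · H/(H+B) = 637.136 × 13/136 ≈ 60.903.

S* ≈ 61 pallets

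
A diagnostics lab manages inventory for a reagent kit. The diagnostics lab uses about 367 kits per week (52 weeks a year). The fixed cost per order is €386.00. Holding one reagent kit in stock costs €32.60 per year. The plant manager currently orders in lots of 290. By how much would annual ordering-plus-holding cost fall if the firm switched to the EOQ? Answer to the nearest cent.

Extra cost ≈ €8,212.92 per year

Annual demand D = 367 × 52 = 19,084.
EOQ = √(2DS/H) = √(2 × 19,084 × 386 / 32.6) ≈ 672.26.
Cost at Q* = (D/Q*)S + (Q*/2)H = √(2DSH) ≈ €21,915.54.
Cost at Q = 290: (19,084/290)×386 + (290/2)×32.6 = €25,401.46 + €4,727.00 = €30,128.46.
Excess = €30,128.46 − €21,915.54 = €8,212.92.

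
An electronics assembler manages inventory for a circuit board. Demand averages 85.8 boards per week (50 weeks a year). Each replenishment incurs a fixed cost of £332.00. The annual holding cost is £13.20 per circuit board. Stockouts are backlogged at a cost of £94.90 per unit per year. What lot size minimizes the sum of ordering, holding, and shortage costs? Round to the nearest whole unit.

Annual demand D = 85.8 × 50 = 4,290.
With planned backorders, Q* = √(2DS/H) · √((H+B)/B).
√(2DS/H) = √(2 × 4,290 × 332 / 13.2) = 464.543.
√((H+B)/B) = √((13.2+94.9)/94.9) = 1.0673.
Q* ≈ 495.799.

Q* ≈ 496 boards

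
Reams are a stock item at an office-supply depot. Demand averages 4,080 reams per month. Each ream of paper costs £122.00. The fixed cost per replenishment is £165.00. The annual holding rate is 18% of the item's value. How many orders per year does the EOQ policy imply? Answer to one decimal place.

Annual demand D = 4,080 × 12 = 48,960.
Holding cost H = 0.18 × £122.00 = £21.9600 per unit per year.
EOQ = √(2DS/H) = √(2 × 48,960 × 165 / 21.96) ≈ 857.75.
Orders per year = D / Q* = 48,960 / 857.75 ≈ 57.079.

N ≈ 57.1 orders per year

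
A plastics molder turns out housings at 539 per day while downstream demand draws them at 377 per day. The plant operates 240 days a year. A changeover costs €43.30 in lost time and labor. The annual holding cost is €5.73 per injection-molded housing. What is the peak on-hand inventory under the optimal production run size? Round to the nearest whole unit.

Annual demand D = 377 × 240 = 90,480.
Production build-up factor (1 − d/p) = 1 − 377/539 = 0.3006.
Q* = √(2DS / (H(1 − d/p))) = √(2 × 90,480 × 43.3 / (5.73 × 0.3006)).
= √(7,835,568 / 1.7222) ≈ 2133.019.
Maximum inventory = Q*(1 − d/p) = 2133.019 × 0.3006 ≈ 641.093.

I_max ≈ 641 housings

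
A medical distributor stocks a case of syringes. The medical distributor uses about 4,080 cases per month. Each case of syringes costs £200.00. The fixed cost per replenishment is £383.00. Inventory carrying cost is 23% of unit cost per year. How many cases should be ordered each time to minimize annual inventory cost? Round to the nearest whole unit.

Annual demand D = 4,080 × 12 = 48,960.
Holding cost H = 0.23 × £200.00 = £46.0000 per unit per year.
EOQ = √(2DS / H) = √(2 × 48,960 × 383 / 46).
= √(37,503,360 / 46) = √815,290.4348 ≈ 902.934.

Q* ≈ 903 cases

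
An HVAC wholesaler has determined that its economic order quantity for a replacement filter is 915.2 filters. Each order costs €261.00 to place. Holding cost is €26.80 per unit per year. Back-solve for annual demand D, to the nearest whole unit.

Squaring Q* = √(2DS/H) gives Q*² = 2DS/H.
From Q* = √(2DS/H): D = Q*²H / (2S) = 915.2² × 26.8 / (2 × 261) = 43002.758.

D ≈ 43,003 filters per year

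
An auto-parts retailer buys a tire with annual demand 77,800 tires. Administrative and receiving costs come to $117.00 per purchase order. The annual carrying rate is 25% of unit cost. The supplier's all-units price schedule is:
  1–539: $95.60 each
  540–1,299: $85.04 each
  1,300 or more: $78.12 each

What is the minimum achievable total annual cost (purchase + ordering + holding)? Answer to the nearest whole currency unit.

Holding cost per unit per year at price C is H = 0.25·C.
Candidates are each tier's EOQ (if it falls in that tier) and each price-break quantity.
Tier 1 ($95.60): EOQ = 872.8 exceeds tier's upper bound 539, so this tier is dominated.
EOQ at $85.04 = 925.4 (feasible in tier 2): TC = 77,800×$85.04 + (77,800/925.4)×117 + (925.4/2)×0.25×$85.04 = $6,635,785.40.
EOQ at $78.12 = 965.5 < 1300, so use break Q=1300: TC = 77,800×$78.12 + (77,800/1300.0)×117 + (1300.0/2)×0.25×$78.12 = $6,097,432.50.
Lowest total cost among the candidates is at Q = 1300.0.

TC* ≈ $6,097,432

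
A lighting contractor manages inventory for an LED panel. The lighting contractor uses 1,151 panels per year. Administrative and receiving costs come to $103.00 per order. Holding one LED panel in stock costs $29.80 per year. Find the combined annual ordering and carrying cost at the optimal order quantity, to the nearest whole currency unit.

TC* ≈ $2,658

Q* = √(2DS/H) = √(2 × 1,151 × 103 / 29.8) ≈ 89.20.
At Q*, ordering cost (D/Q*)S equals holding cost (Q*/2)H, each = √(DSH/2).
Minimum total = √(2DSH) = √(2 × 1,151 × 103 × 29.8) ≈ 2658.150.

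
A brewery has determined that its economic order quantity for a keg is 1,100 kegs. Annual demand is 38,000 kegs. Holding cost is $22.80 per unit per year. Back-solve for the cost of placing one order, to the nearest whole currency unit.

S ≈ $363

Invert the EOQ relation Q*² = 2DS/H.
From Q* = √(2DS/H): S = Q*²H / (2D) = 1,100² × 22.8 / (2 × 38,000) = 363.0000.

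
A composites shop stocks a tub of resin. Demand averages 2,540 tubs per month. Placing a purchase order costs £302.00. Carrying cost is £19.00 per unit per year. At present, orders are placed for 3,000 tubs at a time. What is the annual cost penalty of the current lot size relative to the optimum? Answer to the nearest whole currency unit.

Extra cost ≈ £12,866 per year

Annual demand D = 2,540 × 12 = 30,480.
EOQ = √(2DS/H) = √(2 × 30,480 × 302 / 19) ≈ 984.35.
Cost at Q* = (D/Q*)S + (Q*/2)H = √(2DSH) ≈ £18,702.63.
Cost at Q = 3,000: (30,480/3,000)×302 + (3,000/2)×19 = £3,068.32 + £28,500.00 = £31,568.32.
Excess = £31,568.32 − £18,702.63 = £12,865.69.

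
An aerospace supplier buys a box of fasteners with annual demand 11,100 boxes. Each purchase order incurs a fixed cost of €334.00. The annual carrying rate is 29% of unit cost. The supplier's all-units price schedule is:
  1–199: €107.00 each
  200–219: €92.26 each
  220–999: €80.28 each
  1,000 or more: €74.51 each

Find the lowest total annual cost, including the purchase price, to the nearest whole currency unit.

TC* ≈ €841,572

Holding cost per unit per year at price C is H = 0.29·C.
Candidates are each tier's EOQ (if it falls in that tier) and each price-break quantity.
Tier 1 (€107.00): EOQ = 488.8 exceeds tier's upper bound 199, so this tier is dominated.
Tier 2 (€92.26): EOQ = 526.4 exceeds tier's upper bound 219, so this tier is dominated.
EOQ at €80.28 = 564.3 (feasible in tier 3): TC = 11,100×€80.28 + (11,100/564.3)×334 + (564.3/2)×0.29×€80.28 = €904,246.70.
EOQ at €74.51 = 585.8 < 1000, so use break Q=1000: TC = 11,100×€74.51 + (11,100/1000.0)×334 + (1000.0/2)×0.29×€74.51 = €841,572.35.
Lowest total cost among the candidates is at Q = 1000.0.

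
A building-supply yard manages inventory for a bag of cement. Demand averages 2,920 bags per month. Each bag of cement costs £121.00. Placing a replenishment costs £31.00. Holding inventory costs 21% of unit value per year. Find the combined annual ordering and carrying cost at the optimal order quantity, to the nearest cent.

TC* ≈ £7,429.85

Annual demand D = 2,920 × 12 = 35,040.
Holding cost H = 0.21 × £121.00 = £25.4100 per unit per year.
EOQ = √(2DS/H) = √(2 × 35,040 × 31 / 25.41) ≈ 292.40.
At Q*, ordering cost (D/Q*)S equals holding cost (Q*/2)H, each = √(DSH/2).
Minimum total = √(2DSH) = √(2 × 35,040 × 31 × 25.41) ≈ 7429.853.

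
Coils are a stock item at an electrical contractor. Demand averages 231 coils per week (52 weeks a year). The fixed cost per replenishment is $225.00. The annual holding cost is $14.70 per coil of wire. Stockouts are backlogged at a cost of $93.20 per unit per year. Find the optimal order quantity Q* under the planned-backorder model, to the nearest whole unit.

Q* ≈ 652 coils

Annual demand D = 231 × 52 = 12,012.
With planned backorders, Q* = √(2DS/H) · √((H+B)/B).
√(2DS/H) = √(2 × 12,012 × 225 / 14.7) = 606.394.
√((H+B)/B) = √((14.7+93.2)/93.2) = 1.0760.
Q* ≈ 652.466.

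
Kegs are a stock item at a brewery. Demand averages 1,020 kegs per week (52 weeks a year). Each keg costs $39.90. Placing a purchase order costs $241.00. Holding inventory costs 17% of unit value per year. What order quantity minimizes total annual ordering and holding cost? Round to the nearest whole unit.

Annual demand D = 1,020 × 52 = 53,040.
Holding cost H = 0.17 × $39.90 = $6.7830 per unit per year.
EOQ = √(2DS / H) = √(2 × 53,040 × 241 / 6.783).
= √(25,565,280 / 6.783) = √3,769,022.5564 ≈ 1941.397.

Q* ≈ 1,941 kegs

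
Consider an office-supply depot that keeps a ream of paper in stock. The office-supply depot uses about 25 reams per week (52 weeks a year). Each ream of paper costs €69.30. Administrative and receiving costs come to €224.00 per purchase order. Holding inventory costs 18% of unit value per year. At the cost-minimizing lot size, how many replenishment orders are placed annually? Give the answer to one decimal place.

Annual demand D = 25 × 52 = 1,300.
Holding cost H = 0.18 × €69.30 = €12.4740 per unit per year.
EOQ = √(2DS/H) = √(2 × 1,300 × 224 / 12.474) ≈ 216.08.
Orders per year = D / Q* = 1,300 / 216.08 ≈ 6.016.

N ≈ 6.0 orders per year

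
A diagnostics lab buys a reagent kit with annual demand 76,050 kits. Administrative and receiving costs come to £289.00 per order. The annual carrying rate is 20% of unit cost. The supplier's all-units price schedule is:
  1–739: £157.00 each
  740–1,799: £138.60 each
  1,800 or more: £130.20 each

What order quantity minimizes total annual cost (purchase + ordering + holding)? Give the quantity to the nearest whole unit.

Holding cost per unit per year at price C is H = 0.20·C.
Candidates are each tier's EOQ (if it falls in that tier) and each price-break quantity.
Tier 1 (£157.00): EOQ = 1183.2 exceeds tier's upper bound 739, so this tier is dominated.
EOQ at £138.60 = 1259.3 (feasible in tier 2): TC = 76,050×£138.60 + (76,050/1259.3)×289 + (1259.3/2)×0.20×£138.60 = £10,575,436.81.
EOQ at £130.20 = 1299.3 < 1800, so use break Q=1800: TC = 76,050×£130.20 + (76,050/1800.0)×289 + (1800.0/2)×0.20×£130.20 = £9,937,356.25.
Lowest total cost is £9,937,356.25 at Q = 1800.0.

Q* ≈ 1,800 kits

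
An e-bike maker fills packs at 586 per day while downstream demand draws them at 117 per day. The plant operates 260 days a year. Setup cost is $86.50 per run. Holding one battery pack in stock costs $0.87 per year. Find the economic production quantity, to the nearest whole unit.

Annual demand D = 117 × 260 = 30,420.
Production build-up factor (1 − d/p) = 1 − 117/586 = 0.8003.
Q* = √(2DS / (H(1 − d/p))) = √(2 × 30,420 × 86.5 / (0.87 × 0.8003)).
= √(5,262,660 / 0.6963) ≈ 2749.194.

Q* ≈ 2,749 packs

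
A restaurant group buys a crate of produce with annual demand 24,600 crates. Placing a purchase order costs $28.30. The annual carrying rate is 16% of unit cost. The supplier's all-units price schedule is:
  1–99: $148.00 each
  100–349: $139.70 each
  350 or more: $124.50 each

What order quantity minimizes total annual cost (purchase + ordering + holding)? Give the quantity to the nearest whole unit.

Holding cost per unit per year at price C is H = 0.16·C.
Candidates are each tier's EOQ (if it falls in that tier) and each price-break quantity.
Tier 1 ($148.00): EOQ = 242.5 exceeds tier's upper bound 99, so this tier is dominated.
EOQ at $139.70 = 249.6 (feasible in tier 2): TC = 24,600×$139.70 + (24,600/249.6)×28.3 + (249.6/2)×0.16×$139.70 = $3,442,198.71.
EOQ at $124.50 = 264.4 < 350, so use break Q=350: TC = 24,600×$124.50 + (24,600/350.0)×28.3 + (350.0/2)×0.16×$124.50 = $3,068,175.09.
Lowest total cost is $3,068,175.09 at Q = 350.0.

Q* ≈ 350 crates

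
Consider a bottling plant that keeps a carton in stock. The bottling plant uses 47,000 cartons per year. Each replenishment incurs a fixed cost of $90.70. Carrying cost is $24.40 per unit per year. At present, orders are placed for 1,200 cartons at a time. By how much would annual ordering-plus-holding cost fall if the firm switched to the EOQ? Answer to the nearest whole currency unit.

EOQ = √(2DS/H) = √(2 × 47,000 × 90.7 / 24.4) ≈ 591.12.
Cost at Q* = (D/Q*)S + (Q*/2)H = √(2DSH) ≈ $14,423.23.
Cost at Q = 1,200: (47,000/1,200)×90.7 + (1,200/2)×24.4 = $3,552.42 + $14,640.00 = $18,192.42.
Excess = $18,192.42 − $14,423.23 = $3,769.19.

Extra cost ≈ $3,769 per year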